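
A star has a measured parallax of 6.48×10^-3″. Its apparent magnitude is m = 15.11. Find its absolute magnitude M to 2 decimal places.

M ≈ 9.17

d = 1/p = 1/6.48×10^-3″ = 154.3 pc
5 log₁₀(d/10 pc) = 5 log₁₀(154.3) − 5 = 5.942
M = m − 5 log₁₀(d/10) = 15.11 − 5.942 = 9.168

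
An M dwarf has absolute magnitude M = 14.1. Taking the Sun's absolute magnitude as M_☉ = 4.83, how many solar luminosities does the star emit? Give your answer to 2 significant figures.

L/L_☉ ≈ 2.0×10^-4

M − M_☉ = 14.1 − 4.83 = 9.270
L/L_☉ = 10^(−0.4 (M − M_☉)) = 10^-3.708 = 1.959×10^-4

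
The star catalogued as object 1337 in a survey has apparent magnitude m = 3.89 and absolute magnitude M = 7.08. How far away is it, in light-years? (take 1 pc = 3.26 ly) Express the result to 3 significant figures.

d ≈ 7.50 ly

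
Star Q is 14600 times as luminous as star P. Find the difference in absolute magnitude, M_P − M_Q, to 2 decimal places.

Pogson: ΔM = −2.5 log₁₀(ratio) = −2.5 log₁₀(14600) = −2.5 × 4.1644 = -10.411
Star Q is brighter so has the smaller magnitude: M_P − M_Q is positive.

M_P − M_Q ≈ 10.41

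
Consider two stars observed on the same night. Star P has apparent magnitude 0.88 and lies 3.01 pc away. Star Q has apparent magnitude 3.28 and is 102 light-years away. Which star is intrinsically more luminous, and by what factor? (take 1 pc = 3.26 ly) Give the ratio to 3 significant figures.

Star P: M = m − 5 log₁₀ d + 5 = 0.88 − 5·0.4786 + 5 = 3.487
Star Q: d = 102 ly / 3.26 = 31.29 pc
Star Q: M = m − 5 log₁₀ d + 5 = 3.28 − 5·1.4954 + 5 = 0.803
ΔM = M_P − M_Q = 3.487 − (0.803) = 2.684; smaller M is more luminous → Star Q.
L ratio = 10^(0.4 |ΔM|) = 10^1.074 = 11.85

Star Q is more luminous, by a factor of 11.8.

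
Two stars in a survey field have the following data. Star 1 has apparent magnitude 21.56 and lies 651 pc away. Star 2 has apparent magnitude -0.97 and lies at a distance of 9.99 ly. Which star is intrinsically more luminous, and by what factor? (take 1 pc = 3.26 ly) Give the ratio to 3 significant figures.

Star 1: M = m − 5 log₁₀ d + 5 = 21.56 − 5·2.8136 + 5 = 12.492
Star 2: d = 9.99 ly / 3.26 = 3.064 pc
Star 2: M = m − 5 log₁₀ d + 5 = -0.97 − 5·0.4863 + 5 = 1.598
ΔM = M_1 − M_2 = 12.492 − (1.598) = 10.894; smaller M is more luminous → Star 2.
L ratio = 10^(0.4 |ΔM|) = 10^4.358 = 22780

Star 2 is more luminous, by a factor of 22800.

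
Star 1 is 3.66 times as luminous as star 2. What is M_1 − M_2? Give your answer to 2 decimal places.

M_1 − M_2 ≈ -1.41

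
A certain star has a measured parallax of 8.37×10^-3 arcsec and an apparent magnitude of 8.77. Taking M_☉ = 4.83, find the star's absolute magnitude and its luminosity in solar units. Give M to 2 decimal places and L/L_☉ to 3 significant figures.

M ≈ 3.38; L/L_☉ ≈ 3.79

d = 1/p = 1/8.37×10^-3″ = 119.5 pc
M = m − 5 log₁₀ d + 5 = 8.77 − 5·2.0773 + 5 = 3.384
M − M_☉ = 3.384 − 4.83 = -1.446
L/L_☉ = 10^(−0.4 × -1.446) = 3.789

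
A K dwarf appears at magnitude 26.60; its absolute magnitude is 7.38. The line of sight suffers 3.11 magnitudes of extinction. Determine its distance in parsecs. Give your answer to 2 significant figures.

d ≈ 17000 pc

m − M = 5 log₁₀(d/10 pc) + A  ⇒  26.60 − (7.38) − 3.11 = 5 log₁₀(d/10)
16.110 = 5 log₁₀(d/10)
log₁₀ d = (m − M − A)/5 + 1 = 4.2220
d = 10^4.2220 = 16670 pc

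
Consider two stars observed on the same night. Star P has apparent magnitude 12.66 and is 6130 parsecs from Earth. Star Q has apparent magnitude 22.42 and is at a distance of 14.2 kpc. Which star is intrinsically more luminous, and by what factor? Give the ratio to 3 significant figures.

Star P is more luminous, by a factor of 1490.

Star P: M = m − 5 log₁₀ d + 5 = 12.66 − 5·3.7875 + 5 = -1.277
Star Q: d = 14.2 kpc = 14200 pc
Star Q: M = m − 5 log₁₀ d + 5 = 22.42 − 5·4.1523 + 5 = 6.659
ΔM = M_P − M_Q = -1.277 − (6.659) = -7.936; smaller M is more luminous → Star P.
L ratio = 10^(0.4 |ΔM|) = 10^3.174 = 1494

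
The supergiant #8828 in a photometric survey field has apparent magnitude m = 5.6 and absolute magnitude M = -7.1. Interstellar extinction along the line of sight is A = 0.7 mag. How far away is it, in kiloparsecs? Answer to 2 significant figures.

m − M = 5 log₁₀(d/10 pc) + A  ⇒  5.6 − (-7.1) − 0.7 = 5 log₁₀(d/10)
12.000 = 5 log₁₀(d/10)
log₁₀ d = (m − M − A)/5 + 1 = 3.4000
d = 10^3.4000 = 2512 pc
= 2.512 kpc

d ≈ 2.5 kpc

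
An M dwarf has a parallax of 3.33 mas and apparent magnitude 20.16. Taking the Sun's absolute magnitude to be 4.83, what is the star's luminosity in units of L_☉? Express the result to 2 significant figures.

L/L_☉ ≈ 6.7×10^-4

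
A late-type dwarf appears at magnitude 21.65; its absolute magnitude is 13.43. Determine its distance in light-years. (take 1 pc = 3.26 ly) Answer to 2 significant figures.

Distance modulus: m − M = 21.65 − (13.43) = 8.220
m − M = 5 log₁₀ d − 5
log₁₀ d = (m − M)/5 + 1 = 2.6440
d = 10^2.6440 = 440.6 pc
= 1436 ly

d ≈ 1400 ly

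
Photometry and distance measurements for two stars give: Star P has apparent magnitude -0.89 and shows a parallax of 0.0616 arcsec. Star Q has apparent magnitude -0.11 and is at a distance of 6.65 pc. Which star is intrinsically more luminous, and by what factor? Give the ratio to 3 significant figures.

Star P: d = 1/p = 1/0.0616″ = 16.23 pc
Star P: M = m − 5 log₁₀ d + 5 = -0.89 − 5·1.2104 + 5 = -1.942
Star Q: M = m − 5 log₁₀ d + 5 = -0.11 − 5·0.8228 + 5 = 0.776
ΔM = M_P − M_Q = -1.942 − (0.776) = -2.718; smaller M is more luminous → Star P.
L ratio = 10^(0.4 |ΔM|) = 10^1.087 = 12.22

Star P is more luminous, by a factor of 12.2.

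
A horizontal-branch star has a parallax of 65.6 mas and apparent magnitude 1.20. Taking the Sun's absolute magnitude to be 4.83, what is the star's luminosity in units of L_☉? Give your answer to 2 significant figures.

L/L_☉ ≈ 66

d = 1/p = 1000/65.6 mas = 15.24 pc
M = m − 5 log₁₀ d + 5 = 1.20 − 5·1.1831 + 5 = 0.285
M − M_☉ = 0.285 − 4.83 = -4.545
L/L_☉ = 10^(−0.4 × -4.545) = 65.79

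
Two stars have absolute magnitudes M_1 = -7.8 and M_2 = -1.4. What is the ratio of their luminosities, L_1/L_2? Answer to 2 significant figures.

ΔM = M_1 − M_2 = -6.4
L_1/L_2 = 10^(−0.4 ΔM) = 10^2.560 = 363.1

L_1/L_2 ≈ 360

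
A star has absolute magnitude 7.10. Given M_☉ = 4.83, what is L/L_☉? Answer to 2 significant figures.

M − M_☉ = 7.10 − 4.83 = 2.270
L/L_☉ = 10^(−0.4 (M − M_☉)) = 10^-0.908 = 0.1236

L/L_☉ ≈ 0.12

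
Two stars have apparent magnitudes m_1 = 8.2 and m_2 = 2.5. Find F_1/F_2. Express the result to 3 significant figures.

F_1/F_2 ≈ 5.25×10^-3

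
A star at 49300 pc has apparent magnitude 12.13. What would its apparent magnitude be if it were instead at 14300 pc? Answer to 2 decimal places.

m ≈ 9.44

Flux ∝ 1/d², so Δm = 5 log₁₀(d₂/d₁) = 5 log₁₀(14300/49300) = -2.688
m₂ = m₁ + Δm = 12.13 + (-2.688) = 9.442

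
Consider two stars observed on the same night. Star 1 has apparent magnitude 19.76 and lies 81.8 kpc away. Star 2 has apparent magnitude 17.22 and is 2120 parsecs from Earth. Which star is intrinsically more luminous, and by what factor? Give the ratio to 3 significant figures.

Star 1: d = 81.8 kpc = 81800 pc
Star 1: M = m − 5 log₁₀ d + 5 = 19.76 − 5·4.9128 + 5 = 0.196
Star 2: M = m − 5 log₁₀ d + 5 = 17.22 − 5·3.3263 + 5 = 5.588
ΔM = M_1 − M_2 = 0.196 − (5.588) = -5.392; smaller M is more luminous → Star 1.
L ratio = 10^(0.4 |ΔM|) = 10^2.157 = 143.5

Star 1 is more luminous, by a factor of 143.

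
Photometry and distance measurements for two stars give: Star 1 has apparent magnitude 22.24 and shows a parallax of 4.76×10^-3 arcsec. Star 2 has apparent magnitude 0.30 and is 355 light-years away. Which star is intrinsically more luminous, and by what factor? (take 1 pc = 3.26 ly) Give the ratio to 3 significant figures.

Star 2 is more luminous, by a factor of 1.60×10^8.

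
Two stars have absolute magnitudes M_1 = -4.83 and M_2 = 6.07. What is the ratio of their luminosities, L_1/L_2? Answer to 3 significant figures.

ΔM = M_1 − M_2 = -10.90
L_1/L_2 = 10^(−0.4 ΔM) = 10^4.360 = 22910

L_1/L_2 ≈ 22900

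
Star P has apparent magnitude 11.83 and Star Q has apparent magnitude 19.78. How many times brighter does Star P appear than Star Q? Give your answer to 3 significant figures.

Magnitude difference = -7.95
Flux ratio = 10^(−0.4 Δm) = 10^(−0.4 × -7.95) = 10^3.180 = 1514

1510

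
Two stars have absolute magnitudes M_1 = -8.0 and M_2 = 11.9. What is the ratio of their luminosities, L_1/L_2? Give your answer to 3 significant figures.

L_1/L_2 ≈ 9.12×10^7

ΔM = M_1 − M_2 = -19.9
L_1/L_2 = 10^(−0.4 ΔM) = 10^7.960 = 9.120×10^7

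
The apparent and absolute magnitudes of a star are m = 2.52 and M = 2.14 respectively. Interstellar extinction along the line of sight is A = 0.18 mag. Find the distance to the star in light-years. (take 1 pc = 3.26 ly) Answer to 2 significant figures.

m − M = 5 log₁₀(d/10 pc) + A  ⇒  2.52 − (2.14) − 0.18 = 5 log₁₀(d/10)
0.200 = 5 log₁₀(d/10)
log₁₀ d = (m − M − A)/5 + 1 = 1.0400
d = 10^1.0400 = 10.96 pc
= 35.75 ly

d ≈ 36 ly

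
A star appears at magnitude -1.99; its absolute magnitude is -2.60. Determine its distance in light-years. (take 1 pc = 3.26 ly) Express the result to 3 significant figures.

Distance modulus: m − M = -1.99 − (-2.60) = 0.610
m − M = 5 log₁₀ d − 5
log₁₀ d = (m − M)/5 + 1 = 1.1220
d = 10^1.1220 = 13.24 pc
= 43.17 ly

d ≈ 43.2 ly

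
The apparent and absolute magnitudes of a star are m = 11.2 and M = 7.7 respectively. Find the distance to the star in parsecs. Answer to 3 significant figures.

d ≈ 50.1 pc

Distance modulus: m − M = 11.2 − (7.7) = 3.500
m − M = 5 log₁₀ d − 5
log₁₀ d = (m − M)/5 + 1 = 1.7000
d = 10^1.7000 = 50.12 pc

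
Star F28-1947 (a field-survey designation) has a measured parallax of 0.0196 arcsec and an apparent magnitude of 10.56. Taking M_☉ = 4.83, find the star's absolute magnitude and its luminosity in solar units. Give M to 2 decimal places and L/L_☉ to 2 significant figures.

M ≈ 7.02; L/L_☉ ≈ 0.13

d = 1/p = 1/0.0196″ = 51.02 pc
M = m − 5 log₁₀ d + 5 = 10.56 − 5·1.7077 + 5 = 7.021
M − M_☉ = 7.021 − 4.83 = 2.191
L/L_☉ = 10^(−0.4 × 2.191) = 0.1329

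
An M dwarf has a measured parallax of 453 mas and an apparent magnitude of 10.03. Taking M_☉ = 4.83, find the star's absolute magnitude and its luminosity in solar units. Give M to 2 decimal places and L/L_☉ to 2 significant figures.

M ≈ 13.31; L/L_☉ ≈ 4.1×10^-4

d = 1/p = 1000/453 mas = 2.208 pc
M = m − 5 log₁₀ d + 5 = 10.03 − 5·0.3439 + 5 = 13.310
M − M_☉ = 13.310 − 4.83 = 8.480
L/L_☉ = 10^(−0.4 × 8.480) = 4.053×10^-4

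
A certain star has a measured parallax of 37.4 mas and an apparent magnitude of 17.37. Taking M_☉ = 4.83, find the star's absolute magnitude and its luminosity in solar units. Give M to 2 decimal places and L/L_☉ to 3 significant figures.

M ≈ 15.23; L/L_☉ ≈ 6.89×10^-5

d = 1/p = 1000/37.4 mas = 26.74 pc
M = m − 5 log₁₀ d + 5 = 17.37 − 5·1.4271 + 5 = 15.234
M − M_☉ = 15.234 − 4.83 = 10.404
L/L_☉ = 10^(−0.4 × 10.404) = 6.891×10^-5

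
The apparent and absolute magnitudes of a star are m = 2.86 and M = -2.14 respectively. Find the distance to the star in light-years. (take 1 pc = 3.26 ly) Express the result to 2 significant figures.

d ≈ 330 ly

Distance modulus: m − M = 2.86 − (-2.14) = 5.000
m − M = 5 log₁₀ d − 5
log₁₀ d = (m − M)/5 + 1 = 2.0000
d = 10^2.0000 = 100.0 pc
= 326.0 ly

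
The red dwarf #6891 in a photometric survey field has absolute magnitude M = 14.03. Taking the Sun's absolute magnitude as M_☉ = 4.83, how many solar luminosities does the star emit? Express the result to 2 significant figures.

L/L_☉ ≈ 2.1×10^-4

M − M_☉ = 14.03 − 4.83 = 9.200
L/L_☉ = 10^(−0.4 (M − M_☉)) = 10^-3.680 = 2.089×10^-4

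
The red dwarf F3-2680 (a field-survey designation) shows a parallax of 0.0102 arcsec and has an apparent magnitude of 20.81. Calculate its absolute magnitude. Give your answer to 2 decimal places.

M ≈ 15.85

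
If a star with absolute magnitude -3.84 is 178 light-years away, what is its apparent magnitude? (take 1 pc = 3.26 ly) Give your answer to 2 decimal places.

m ≈ -0.15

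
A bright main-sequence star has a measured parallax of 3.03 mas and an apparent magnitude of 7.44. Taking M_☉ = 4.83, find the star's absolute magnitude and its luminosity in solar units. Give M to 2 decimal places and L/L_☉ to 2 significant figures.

M ≈ -0.15; L/L_☉ ≈ 98

d = 1/p = 1000/3.03 mas = 330.0 pc
M = m − 5 log₁₀ d + 5 = 7.44 − 5·2.5186 + 5 = -0.153
M − M_☉ = -0.153 − 4.83 = -4.983
L/L_☉ = 10^(−0.4 × -4.983) = 98.43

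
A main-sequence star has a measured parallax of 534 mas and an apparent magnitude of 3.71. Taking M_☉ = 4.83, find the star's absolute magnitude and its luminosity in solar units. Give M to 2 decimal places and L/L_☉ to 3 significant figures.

d = 1/p = 1000/534 mas = 1.873 pc
M = m − 5 log₁₀ d + 5 = 3.71 − 5·0.2725 + 5 = 7.348
M − M_☉ = 7.348 − 4.83 = 2.518
L/L_☉ = 10^(−0.4 × 2.518) = 0.09838

M ≈ 7.35; L/L_☉ ≈ 0.0984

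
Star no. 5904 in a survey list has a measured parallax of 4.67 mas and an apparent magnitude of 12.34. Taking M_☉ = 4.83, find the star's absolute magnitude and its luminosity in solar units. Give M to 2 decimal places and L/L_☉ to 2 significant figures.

d = 1/p = 1000/4.67 mas = 214.1 pc
M = m − 5 log₁₀ d + 5 = 12.34 − 5·2.3307 + 5 = 5.687
M − M_☉ = 5.687 − 4.83 = 0.857
L/L_☉ = 10^(−0.4 × 0.857) = 0.4543

M ≈ 5.69; L/L_☉ ≈ 0.45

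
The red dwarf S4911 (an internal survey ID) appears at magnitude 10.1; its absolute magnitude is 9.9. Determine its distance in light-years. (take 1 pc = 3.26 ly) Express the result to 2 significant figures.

d ≈ 36 ly

Distance modulus: m − M = 10.1 − (9.9) = 0.200
m − M = 5 log₁₀ d − 5
log₁₀ d = (m − M)/5 + 1 = 1.0400
d = 10^1.0400 = 10.96 pc
= 35.75 ly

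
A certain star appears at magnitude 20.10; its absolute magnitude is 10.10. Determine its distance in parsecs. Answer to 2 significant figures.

d ≈ 1000 pc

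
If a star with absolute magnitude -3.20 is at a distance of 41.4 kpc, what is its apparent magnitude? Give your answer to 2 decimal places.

d = 41.4 kpc = 41400 pc
m = M + 5 log₁₀ d − 5 = -3.20 + 5·4.6170 − 5 = 14.885

m ≈ 14.89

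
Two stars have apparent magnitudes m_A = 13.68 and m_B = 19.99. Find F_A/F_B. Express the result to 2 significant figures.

F_A/F_B ≈ 330

Δm = 13.68 − (19.99) = -6.31
Flux ratio = 10^(−0.4 Δm) = 10^(−0.4 × -6.31) = 10^2.524 = 334.2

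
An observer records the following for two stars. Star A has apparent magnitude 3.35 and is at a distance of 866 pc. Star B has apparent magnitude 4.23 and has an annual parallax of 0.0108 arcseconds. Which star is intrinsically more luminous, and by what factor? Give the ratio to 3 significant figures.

Star A is more luminous, by a factor of 197.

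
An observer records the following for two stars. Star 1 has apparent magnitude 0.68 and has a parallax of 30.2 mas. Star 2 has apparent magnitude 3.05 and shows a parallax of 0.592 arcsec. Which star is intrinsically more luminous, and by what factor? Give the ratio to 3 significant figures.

Star 1 is more luminous, by a factor of 3410.

Star 1: p = 30.2 mas = 0.0302″ → d = 1/p = 33.11 pc
Star 1: M = m − 5 log₁₀ d + 5 = 0.68 − 5·1.5200 + 5 = -1.920
Star 2: d = 1/p = 1/0.592″ = 1.689 pc
Star 2: M = m − 5 log₁₀ d + 5 = 3.05 − 5·0.2277 + 5 = 6.912
ΔM = M_1 − M_2 = -1.920 − (6.912) = -8.832; smaller M is more luminous → Star 1.
L ratio = 10^(0.4 |ΔM|) = 10^3.533 = 3409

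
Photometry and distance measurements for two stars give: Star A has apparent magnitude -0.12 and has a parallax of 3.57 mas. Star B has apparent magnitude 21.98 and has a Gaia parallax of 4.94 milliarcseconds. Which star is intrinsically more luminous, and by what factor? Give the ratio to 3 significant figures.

Star A: p = 3.57 mas = 3.57×10^-3″ → d = 1/p = 280.1 pc
Star A: M = m − 5 log₁₀ d + 5 = -0.12 − 5·2.4473 + 5 = -7.357
Star B: p = 4.94 mas = 4.94×10^-3″ → d = 1/p = 202.4 pc
Star B: M = m − 5 log₁₀ d + 5 = 21.98 − 5·2.3063 + 5 = 15.449
ΔM = M_A − M_B = -7.357 − (15.449) = -22.805; smaller M is more luminous → Star A.
L ratio = 10^(0.4 |ΔM|) = 10^9.122 = 1.325×10^9

Star A is more luminous, by a factor of 1.32×10^9.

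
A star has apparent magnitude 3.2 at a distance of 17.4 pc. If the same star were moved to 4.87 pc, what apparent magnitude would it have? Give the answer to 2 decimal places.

m ≈ 0.43

Flux ∝ 1/d², so Δm = 5 log₁₀(d₂/d₁) = 5 log₁₀(4.87/17.4) = -2.765
m₂ = m₁ + Δm = 3.2 + (-2.765) = 0.435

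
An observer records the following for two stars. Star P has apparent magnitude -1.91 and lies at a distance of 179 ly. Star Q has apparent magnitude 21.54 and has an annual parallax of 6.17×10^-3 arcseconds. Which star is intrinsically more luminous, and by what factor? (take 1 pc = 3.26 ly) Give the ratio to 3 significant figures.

Star P is more luminous, by a factor of 2.75×10^8.

Star P: d = 179 ly / 3.26 = 54.91 pc
Star P: M = m − 5 log₁₀ d + 5 = -1.91 − 5·1.7396 + 5 = -5.608
Star Q: d = 1/p = 1/6.17×10^-3″ = 162.1 pc
Star Q: M = m − 5 log₁₀ d + 5 = 21.54 − 5·2.2097 + 5 = 15.491
ΔM = M_P − M_Q = -5.608 − (15.491) = -21.100; smaller M is more luminous → Star P.
L ratio = 10^(0.4 |ΔM|) = 10^8.440 = 2.753×10^8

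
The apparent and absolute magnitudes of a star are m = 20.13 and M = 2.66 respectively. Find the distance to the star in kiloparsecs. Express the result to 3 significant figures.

d ≈ 31.2 kpc

Distance modulus: m − M = 20.13 − (2.66) = 17.470
m − M = 5 log₁₀ d − 5
log₁₀ d = (m − M)/5 + 1 = 4.4940
d = 10^4.4940 = 31190 pc
= 31.19 kpc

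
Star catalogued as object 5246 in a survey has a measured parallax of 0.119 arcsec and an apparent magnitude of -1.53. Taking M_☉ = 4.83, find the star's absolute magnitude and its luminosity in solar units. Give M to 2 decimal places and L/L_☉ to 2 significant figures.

M ≈ -1.15; L/L_☉ ≈ 250

d = 1/p = 1/0.119″ = 8.403 pc
M = m − 5 log₁₀ d + 5 = -1.53 − 5·0.9245 + 5 = -1.152
M − M_☉ = -1.152 − 4.83 = -5.982
L/L_☉ = 10^(−0.4 × -5.982) = 247.1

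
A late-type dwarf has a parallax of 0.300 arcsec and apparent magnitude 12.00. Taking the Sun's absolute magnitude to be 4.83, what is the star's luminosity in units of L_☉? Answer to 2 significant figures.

d = 1/p = 1/0.300″ = 3.333 pc
M = m − 5 log₁₀ d + 5 = 12.00 − 5·0.5229 + 5 = 14.386
M − M_☉ = 14.386 − 4.83 = 9.556
L/L_☉ = 10^(−0.4 × 9.556) = 1.506×10^-4

L/L_☉ ≈ 1.5×10^-4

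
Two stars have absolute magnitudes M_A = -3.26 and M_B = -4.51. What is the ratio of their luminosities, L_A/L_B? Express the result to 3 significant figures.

L_A/L_B ≈ 0.316

ΔM = M_A − M_B = 1.25
L_A/L_B = 10^(−0.4 ΔM) = 10^-0.500 = 0.3162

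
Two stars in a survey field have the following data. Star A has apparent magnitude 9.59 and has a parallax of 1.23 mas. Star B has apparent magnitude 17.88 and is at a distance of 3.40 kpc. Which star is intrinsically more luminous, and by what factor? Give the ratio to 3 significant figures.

Star A: p = 1.23 mas = 1.23×10^-3″ → d = 1/p = 813.0 pc
Star A: M = m − 5 log₁₀ d + 5 = 9.59 − 5·2.9101 + 5 = 0.040
Star B: d = 3.40 kpc = 3400 pc
Star B: M = m − 5 log₁₀ d + 5 = 17.88 − 5·3.5315 + 5 = 5.223
ΔM = M_A − M_B = 0.040 − (5.223) = -5.183; smaller M is more luminous → Star A.
L ratio = 10^(0.4 |ΔM|) = 10^2.073 = 118.4

Star A is more luminous, by a factor of 118.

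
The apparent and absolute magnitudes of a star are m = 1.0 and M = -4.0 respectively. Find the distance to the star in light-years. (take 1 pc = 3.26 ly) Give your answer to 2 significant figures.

Distance modulus: m − M = 1.0 − (-4.0) = 5.000
m − M = 5 log₁₀ d − 5
log₁₀ d = (m − M)/5 + 1 = 2.0000
d = 10^2.0000 = 100.0 pc
= 326.0 ly

d ≈ 330 ly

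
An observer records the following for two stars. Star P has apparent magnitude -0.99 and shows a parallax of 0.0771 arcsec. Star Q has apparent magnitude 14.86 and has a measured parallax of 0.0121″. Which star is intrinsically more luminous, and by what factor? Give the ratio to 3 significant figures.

Star P is more luminous, by a factor of 53900.

Star P: d = 1/p = 1/0.0771″ = 12.97 pc
Star P: M = m − 5 log₁₀ d + 5 = -0.99 − 5·1.1129 + 5 = -1.555
Star Q: d = 1/p = 1/0.0121″ = 82.64 pc
Star Q: M = m − 5 log₁₀ d + 5 = 14.86 − 5·1.9172 + 5 = 10.274
ΔM = M_P − M_Q = -1.555 − (10.274) = -11.829; smaller M is more luminous → Star P.
L ratio = 10^(0.4 |ΔM|) = 10^4.731 = 53880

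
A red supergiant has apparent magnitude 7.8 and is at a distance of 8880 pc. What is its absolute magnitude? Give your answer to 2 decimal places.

M ≈ -6.94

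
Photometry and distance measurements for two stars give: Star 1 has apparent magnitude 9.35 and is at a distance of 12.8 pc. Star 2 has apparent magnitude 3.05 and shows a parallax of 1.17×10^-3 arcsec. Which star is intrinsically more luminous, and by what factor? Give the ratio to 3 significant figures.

Star 1: M = m − 5 log₁₀ d + 5 = 9.35 − 5·1.1072 + 5 = 8.814
Star 2: d = 1/p = 1/1.17×10^-3″ = 854.7 pc
Star 2: M = m − 5 log₁₀ d + 5 = 3.05 − 5·2.9318 + 5 = -6.609
ΔM = M_1 − M_2 = 8.814 − (-6.609) = 15.423; smaller M is more luminous → Star 2.
L ratio = 10^(0.4 |ΔM|) = 10^6.169 = 1.476×10^6

Star 2 is more luminous, by a factor of 1.48×10^6.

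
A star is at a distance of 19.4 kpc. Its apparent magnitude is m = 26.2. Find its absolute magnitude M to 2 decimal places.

M ≈ 9.76

d = 19.4 kpc = 19400 pc
5 log₁₀(d/10 pc) = 5 log₁₀(19400) − 5 = 16.439
M = m − 5 log₁₀(d/10) = 26.2 − 16.439 = 9.761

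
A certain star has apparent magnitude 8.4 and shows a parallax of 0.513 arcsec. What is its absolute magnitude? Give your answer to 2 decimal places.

d = 1/p = 1/0.513″ = 1.949 pc
5 log₁₀(d/10 pc) = 5 log₁₀(1.949) − 5 = -3.551
M = m − 5 log₁₀(d/10) = 8.4 + 3.551 = 11.951

M ≈ 11.95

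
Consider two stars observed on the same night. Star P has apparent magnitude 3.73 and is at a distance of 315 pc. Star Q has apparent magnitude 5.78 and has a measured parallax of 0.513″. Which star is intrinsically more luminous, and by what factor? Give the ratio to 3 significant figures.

Star P: M = m − 5 log₁₀ d + 5 = 3.73 − 5·2.4983 + 5 = -3.762
Star Q: d = 1/p = 1/0.513″ = 1.949 pc
Star Q: M = m − 5 log₁₀ d + 5 = 5.78 − 5·0.2899 + 5 = 9.331
ΔM = M_P − M_Q = -3.762 − (9.331) = -13.092; smaller M is more luminous → Star P.
L ratio = 10^(0.4 |ΔM|) = 10^5.237 = 172500

Star P is more luminous, by a factor of 173000.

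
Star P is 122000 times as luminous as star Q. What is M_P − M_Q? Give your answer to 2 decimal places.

M_P − M_Q ≈ -12.72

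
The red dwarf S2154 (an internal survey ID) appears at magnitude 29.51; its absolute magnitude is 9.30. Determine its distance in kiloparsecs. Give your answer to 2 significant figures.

d ≈ 110 kpc

μ = m − M = 20.210
m − M = 5 log₁₀ d − 5
log₁₀ d = (m − M)/5 + 1 = 5.0420
d = 10^5.0420 = 110200 pc
= 110.2 kpc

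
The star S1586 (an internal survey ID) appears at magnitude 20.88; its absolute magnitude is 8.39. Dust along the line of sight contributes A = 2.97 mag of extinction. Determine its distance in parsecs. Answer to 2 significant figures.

d ≈ 800 pc

m − M = 5 log₁₀(d/10 pc) + A  ⇒  20.88 − (8.39) − 2.97 = 5 log₁₀(d/10)
9.520 = 5 log₁₀(d/10)
log₁₀ d = (m − M − A)/5 + 1 = 2.9040
d = 10^2.9040 = 801.7 pc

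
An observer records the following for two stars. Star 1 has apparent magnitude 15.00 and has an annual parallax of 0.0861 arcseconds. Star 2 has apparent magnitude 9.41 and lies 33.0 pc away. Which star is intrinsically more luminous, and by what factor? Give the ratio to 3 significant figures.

Star 1: d = 1/p = 1/0.0861″ = 11.61 pc
Star 1: M = m − 5 log₁₀ d + 5 = 15.00 − 5·1.0650 + 5 = 14.675
Star 2: M = m − 5 log₁₀ d + 5 = 9.41 − 5·1.5185 + 5 = 6.817
ΔM = M_1 − M_2 = 14.675 − (6.817) = 7.858; smaller M is more luminous → Star 2.
L ratio = 10^(0.4 |ΔM|) = 10^3.143 = 1390

Star 2 is more luminous, by a factor of 1390.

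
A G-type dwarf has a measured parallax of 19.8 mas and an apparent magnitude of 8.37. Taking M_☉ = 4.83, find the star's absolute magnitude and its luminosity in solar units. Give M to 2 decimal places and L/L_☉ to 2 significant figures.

M ≈ 4.85; L/L_☉ ≈ 0.98

d = 1/p = 1000/19.8 mas = 50.51 pc
M = m − 5 log₁₀ d + 5 = 8.37 − 5·1.7033 + 5 = 4.853
M − M_☉ = 4.853 − 4.83 = 0.023
L/L_☉ = 10^(−0.4 × 0.023) = 0.9787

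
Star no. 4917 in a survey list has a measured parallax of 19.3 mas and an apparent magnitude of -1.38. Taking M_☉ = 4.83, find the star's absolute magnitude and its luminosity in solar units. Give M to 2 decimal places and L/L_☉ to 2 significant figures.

M ≈ -4.95; L/L_☉ ≈ 8200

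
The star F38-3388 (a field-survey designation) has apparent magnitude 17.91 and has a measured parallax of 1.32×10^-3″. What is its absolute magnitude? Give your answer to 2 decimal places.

M ≈ 8.51

d = 1/p = 1/1.32×10^-3″ = 757.6 pc
5 log₁₀(d/10 pc) = 5 log₁₀(757.6) − 5 = 9.397
M = m − 5 log₁₀(d/10) = 17.91 − 9.397 = 8.513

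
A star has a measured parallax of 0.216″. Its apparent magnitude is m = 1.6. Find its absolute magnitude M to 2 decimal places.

d = 1/p = 1/0.216″ = 4.630 pc
5 log₁₀(d/10 pc) = 5 log₁₀(4.630) − 5 = -1.672
M = m − 5 log₁₀(d/10) = 1.6 + 1.672 = 3.272

M ≈ 3.27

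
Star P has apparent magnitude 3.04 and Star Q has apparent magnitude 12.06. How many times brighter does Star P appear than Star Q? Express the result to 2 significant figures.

4100

Δm = 3.04 − (12.06) = -9.02
Flux ratio = 10^(−0.4 Δm) = 10^(−0.4 × -9.02) = 10^3.608 = 4055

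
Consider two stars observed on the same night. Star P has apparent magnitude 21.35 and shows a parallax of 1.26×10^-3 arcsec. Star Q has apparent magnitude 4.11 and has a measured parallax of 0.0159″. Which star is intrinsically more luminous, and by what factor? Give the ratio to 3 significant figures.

Star P: d = 1/p = 1/1.26×10^-3″ = 793.7 pc
Star P: M = m − 5 log₁₀ d + 5 = 21.35 − 5·2.8996 + 5 = 11.852
Star Q: d = 1/p = 1/0.0159″ = 62.89 pc
Star Q: M = m − 5 log₁₀ d + 5 = 4.11 − 5·1.7986 + 5 = 0.117
ΔM = M_P − M_Q = 11.852 − (0.117) = 11.735; smaller M is more luminous → Star Q.
L ratio = 10^(0.4 |ΔM|) = 10^4.694 = 49430

Star Q is more luminous, by a factor of 49400.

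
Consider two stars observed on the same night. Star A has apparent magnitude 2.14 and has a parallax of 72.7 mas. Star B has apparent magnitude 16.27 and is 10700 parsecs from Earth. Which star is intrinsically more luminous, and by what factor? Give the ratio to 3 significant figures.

Star B is more luminous, by a factor of 1.35.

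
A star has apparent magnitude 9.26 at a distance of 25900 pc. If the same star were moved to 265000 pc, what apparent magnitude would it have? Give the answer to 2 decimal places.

m ≈ 14.31

Flux ∝ 1/d², so Δm = 5 log₁₀(d₂/d₁) = 5 log₁₀(265000/25900) = 5.050
m₂ = m₁ + Δm = 9.26 + (5.050) = 14.310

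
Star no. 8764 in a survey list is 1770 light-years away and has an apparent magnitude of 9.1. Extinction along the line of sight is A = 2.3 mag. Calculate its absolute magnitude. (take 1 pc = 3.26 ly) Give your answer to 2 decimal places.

d = 1770 ly / 3.26 = 542.9 pc
5 log₁₀(d/10 pc) = 5 log₁₀(542.9) − 5 = 8.674
M = m − 5 log₁₀(d/10) − A = 9.1 − 8.674 − 2.3 = -1.874

M ≈ -1.87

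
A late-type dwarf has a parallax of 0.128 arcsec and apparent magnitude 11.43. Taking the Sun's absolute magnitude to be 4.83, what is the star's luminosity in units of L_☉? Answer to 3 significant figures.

L/L_☉ ≈ 1.40×10^-3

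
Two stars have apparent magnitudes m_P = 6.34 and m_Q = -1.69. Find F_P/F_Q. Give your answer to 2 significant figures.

Δm = 6.34 − (-1.69) = 8.03
Flux ratio = 10^(−0.4 Δm) = 10^(−0.4 × 8.03) = 10^-3.212 = 6.138×10^-4

F_P/F_Q ≈ 6.1×10^-4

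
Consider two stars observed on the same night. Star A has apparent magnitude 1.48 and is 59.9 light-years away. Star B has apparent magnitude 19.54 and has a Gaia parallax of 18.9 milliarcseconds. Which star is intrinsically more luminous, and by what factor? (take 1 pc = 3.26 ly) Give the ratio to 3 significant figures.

Star A: d = 59.9 ly / 3.26 = 18.37 pc
Star A: M = m − 5 log₁₀ d + 5 = 1.48 − 5·1.2642 + 5 = 0.159
Star B: p = 18.9 mas = 0.0189″ → d = 1/p = 52.91 pc
Star B: M = m − 5 log₁₀ d + 5 = 19.54 − 5·1.7235 + 5 = 15.922
ΔM = M_A − M_B = 0.159 − (15.922) = -15.763; smaller M is more luminous → Star A.
L ratio = 10^(0.4 |ΔM|) = 10^6.305 = 2.020×10^6

Star A is more luminous, by a factor of 2.02×10^6.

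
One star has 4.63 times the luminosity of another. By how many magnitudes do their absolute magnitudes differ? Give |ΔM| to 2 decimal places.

Pogson: ΔM = −2.5 log₁₀(ratio) = −2.5 log₁₀(4.63) = −2.5 × 0.6656 = -1.664

|ΔM| ≈ 1.66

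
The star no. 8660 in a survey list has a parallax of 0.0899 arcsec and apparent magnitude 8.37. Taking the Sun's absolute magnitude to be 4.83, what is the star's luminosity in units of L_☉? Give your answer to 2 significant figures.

L/L_☉ ≈ 0.047

d = 1/p = 1/0.0899″ = 11.12 pc
M = m − 5 log₁₀ d + 5 = 8.37 − 5·1.0462 + 5 = 8.139
M − M_☉ = 8.139 − 4.83 = 3.309
L/L_☉ = 10^(−0.4 × 3.309) = 0.04748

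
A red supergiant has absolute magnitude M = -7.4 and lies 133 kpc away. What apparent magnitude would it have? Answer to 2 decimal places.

m ≈ 13.22

d = 133 kpc = 133000 pc
m = M + 5 log₁₀ d − 5 = -7.4 + 5·5.1239 − 5 = 13.219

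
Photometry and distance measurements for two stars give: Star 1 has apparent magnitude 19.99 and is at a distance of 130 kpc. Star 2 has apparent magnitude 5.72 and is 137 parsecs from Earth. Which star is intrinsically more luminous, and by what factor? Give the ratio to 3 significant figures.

Star 1 is more luminous, by a factor of 1.76.

Star 1: d = 130 kpc = 130000 pc
Star 1: M = m − 5 log₁₀ d + 5 = 19.99 − 5·5.1139 + 5 = -0.580
Star 2: M = m − 5 log₁₀ d + 5 = 5.72 − 5·2.1367 + 5 = 0.036
ΔM = M_1 − M_2 = -0.580 − (0.036) = -0.616; smaller M is more luminous → Star 1.
L ratio = 10^(0.4 |ΔM|) = 10^0.246 = 1.764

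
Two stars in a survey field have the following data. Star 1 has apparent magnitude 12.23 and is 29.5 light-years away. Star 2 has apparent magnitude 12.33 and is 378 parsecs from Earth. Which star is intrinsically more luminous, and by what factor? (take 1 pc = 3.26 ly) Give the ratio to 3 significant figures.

Star 2 is more luminous, by a factor of 1590.

Star 1: d = 29.5 ly / 3.26 = 9.049 pc
Star 1: M = m − 5 log₁₀ d + 5 = 12.23 − 5·0.9566 + 5 = 12.447
Star 2: M = m − 5 log₁₀ d + 5 = 12.33 − 5·2.5775 + 5 = 4.443
ΔM = M_1 − M_2 = 12.447 − (4.443) = 8.004; smaller M is more luminous → Star 2.
L ratio = 10^(0.4 |ΔM|) = 10^3.202 = 1591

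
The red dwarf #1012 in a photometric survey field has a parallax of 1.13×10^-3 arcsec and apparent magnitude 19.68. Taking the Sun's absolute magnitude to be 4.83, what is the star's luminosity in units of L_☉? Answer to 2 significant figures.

L/L_☉ ≈ 9.0×10^-3

d = 1/p = 1/1.13×10^-3″ = 885.0 pc
M = m − 5 log₁₀ d + 5 = 19.68 − 5·2.9469 + 5 = 9.945
M − M_☉ = 9.945 − 4.83 = 5.115
L/L_☉ = 10^(−0.4 × 5.115) = 8.992×10^-3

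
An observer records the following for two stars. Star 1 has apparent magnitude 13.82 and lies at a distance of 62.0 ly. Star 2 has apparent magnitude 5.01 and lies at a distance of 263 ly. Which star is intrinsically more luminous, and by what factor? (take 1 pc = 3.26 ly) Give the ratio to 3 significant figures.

Star 1: d = 62.0 ly / 3.26 = 19.02 pc
Star 1: M = m − 5 log₁₀ d + 5 = 13.82 − 5·1.2792 + 5 = 12.424
Star 2: d = 263 ly / 3.26 = 80.67 pc
Star 2: M = m − 5 log₁₀ d + 5 = 5.01 − 5·1.9067 + 5 = 0.476
ΔM = M_1 − M_2 = 12.424 − (0.476) = 11.948; smaller M is more luminous → Star 2.
L ratio = 10^(0.4 |ΔM|) = 10^4.779 = 60140

Star 2 is more luminous, by a factor of 60100.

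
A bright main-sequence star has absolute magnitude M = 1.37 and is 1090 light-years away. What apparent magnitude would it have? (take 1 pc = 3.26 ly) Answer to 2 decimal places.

m ≈ 8.99

d = 1090 ly / 3.26 = 334.4 pc
m = M + 5 log₁₀ d − 5 = 1.37 + 5·2.5242 − 5 = 8.991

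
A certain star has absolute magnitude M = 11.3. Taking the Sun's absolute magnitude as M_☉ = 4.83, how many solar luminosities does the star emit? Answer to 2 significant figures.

L/L_☉ ≈ 2.6×10^-3

M − M_☉ = 11.3 − 4.83 = 6.470
L/L_☉ = 10^(−0.4 (M − M_☉)) = 10^-2.588 = 2.582×10^-3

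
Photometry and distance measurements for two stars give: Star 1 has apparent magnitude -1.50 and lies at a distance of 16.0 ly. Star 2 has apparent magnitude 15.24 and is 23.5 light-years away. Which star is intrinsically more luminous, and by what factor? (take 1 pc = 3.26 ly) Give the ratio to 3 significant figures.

Star 1 is more luminous, by a factor of 2.30×10^6.

Star 1: d = 16.0 ly / 3.26 = 4.908 pc
Star 1: M = m − 5 log₁₀ d + 5 = -1.50 − 5·0.6909 + 5 = 0.045
Star 2: d = 23.5 ly / 3.26 = 7.209 pc
Star 2: M = m − 5 log₁₀ d + 5 = 15.24 − 5·0.8579 + 5 = 15.951
ΔM = M_1 − M_2 = 0.045 − (15.951) = -15.905; smaller M is more luminous → Star 1.
L ratio = 10^(0.4 |ΔM|) = 10^6.362 = 2.302×10^6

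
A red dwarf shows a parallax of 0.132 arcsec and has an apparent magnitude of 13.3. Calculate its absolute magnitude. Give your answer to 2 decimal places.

M ≈ 13.90

d = 1/p = 1/0.132″ = 7.576 pc
5 log₁₀(d/10 pc) = 5 log₁₀(7.576) − 5 = -0.603
M = m − 5 log₁₀(d/10) = 13.3 + 0.603 = 13.903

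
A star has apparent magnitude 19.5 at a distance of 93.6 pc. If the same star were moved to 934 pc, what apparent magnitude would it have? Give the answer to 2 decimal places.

m ≈ 24.50

Flux ∝ 1/d², so Δm = 5 log₁₀(d₂/d₁) = 5 log₁₀(934/93.6) = 4.995
m₂ = m₁ + Δm = 19.5 + (4.995) = 24.495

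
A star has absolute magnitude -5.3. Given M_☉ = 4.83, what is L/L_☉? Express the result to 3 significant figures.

L/L_☉ ≈ 11300

M − M_☉ = -5.3 − 4.83 = -10.130
L/L_☉ = 10^(−0.4 (M − M_☉)) = 10^4.052 = 11270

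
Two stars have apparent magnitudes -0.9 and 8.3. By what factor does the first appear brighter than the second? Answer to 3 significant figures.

Δm = -0.9 − (8.3) = -9.2
Flux ratio = 10^(−0.4 Δm) = 10^(−0.4 × -9.2) = 10^3.680 = 4786

4790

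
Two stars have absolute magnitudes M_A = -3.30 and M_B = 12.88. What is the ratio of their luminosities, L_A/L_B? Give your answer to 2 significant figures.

L_A/L_B ≈ 3.0×10^6

ΔM = M_A − M_B = -16.18
L_A/L_B = 10^(−0.4 ΔM) = 10^6.472 = 2.965×10^6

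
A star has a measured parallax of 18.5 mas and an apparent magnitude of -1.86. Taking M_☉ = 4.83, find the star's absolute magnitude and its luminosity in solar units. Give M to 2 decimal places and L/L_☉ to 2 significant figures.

d = 1/p = 1000/18.5 mas = 54.05 pc
M = m − 5 log₁₀ d + 5 = -1.86 − 5·1.7328 + 5 = -5.524
M − M_☉ = -5.524 − 4.83 = -10.354
L/L_☉ = 10^(−0.4 × -10.354) = 13860

M ≈ -5.52; L/L_☉ ≈ 14000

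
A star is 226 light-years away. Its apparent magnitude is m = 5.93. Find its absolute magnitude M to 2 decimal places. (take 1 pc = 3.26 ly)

d = 226 ly / 3.26 = 69.33 pc
5 log₁₀(d/10 pc) = 5 log₁₀(69.33) − 5 = 4.204
M = m − 5 log₁₀(d/10) = 5.93 − 4.204 = 1.726

M ≈ 1.73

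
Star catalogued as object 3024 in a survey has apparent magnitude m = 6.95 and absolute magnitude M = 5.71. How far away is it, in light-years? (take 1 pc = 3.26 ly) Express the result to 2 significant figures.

d ≈ 58 ly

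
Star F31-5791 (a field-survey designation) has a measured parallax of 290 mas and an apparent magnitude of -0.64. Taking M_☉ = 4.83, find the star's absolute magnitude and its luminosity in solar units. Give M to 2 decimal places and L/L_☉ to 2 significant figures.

M ≈ 1.67; L/L_☉ ≈ 18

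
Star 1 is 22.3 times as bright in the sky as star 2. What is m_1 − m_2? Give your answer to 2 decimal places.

m_1 − m_2 ≈ -3.37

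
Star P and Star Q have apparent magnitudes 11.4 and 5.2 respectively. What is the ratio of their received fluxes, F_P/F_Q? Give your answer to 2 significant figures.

Magnitude difference = 6.2
Flux ratio = 10^(−0.4 Δm) = 10^(−0.4 × 6.2) = 10^-2.480 = 3.311×10^-3

F_P/F_Q ≈ 3.3×10^-3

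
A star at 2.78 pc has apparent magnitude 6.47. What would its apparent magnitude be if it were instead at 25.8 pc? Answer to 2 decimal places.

m ≈ 11.31

Flux ∝ 1/d², so Δm = 5 log₁₀(d₂/d₁) = 5 log₁₀(25.8/2.78) = 4.838
m₂ = m₁ + Δm = 6.47 + (4.838) = 11.308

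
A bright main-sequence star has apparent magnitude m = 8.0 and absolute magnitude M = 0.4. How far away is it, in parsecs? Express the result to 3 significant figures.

d ≈ 331 pc

Distance modulus: m − M = 8.0 − (0.4) = 7.600
m − M = 5 log₁₀ d − 5
log₁₀ d = (m − M)/5 + 1 = 2.5200
d = 10^2.5200 = 331.1 pc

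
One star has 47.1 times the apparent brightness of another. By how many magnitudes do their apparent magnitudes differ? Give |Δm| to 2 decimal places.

|Δm| ≈ 4.18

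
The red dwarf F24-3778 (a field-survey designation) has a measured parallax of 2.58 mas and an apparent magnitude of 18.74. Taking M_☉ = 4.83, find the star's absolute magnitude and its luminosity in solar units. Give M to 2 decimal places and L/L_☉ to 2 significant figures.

d = 1/p = 1000/2.58 mas = 387.6 pc
M = m − 5 log₁₀ d + 5 = 18.74 − 5·2.5884 + 5 = 10.798
M − M_☉ = 10.798 − 4.83 = 5.968
L/L_☉ = 10^(−0.4 × 5.968) = 4.100×10^-3

M ≈ 10.80; L/L_☉ ≈ 4.1×10^-3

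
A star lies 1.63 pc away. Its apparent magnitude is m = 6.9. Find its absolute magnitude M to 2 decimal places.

M ≈ 10.84

5 log₁₀(d/10 pc) = 5 log₁₀(1.630) − 5 = -3.939
M = m − 5 log₁₀(d/10) = 6.9 + 3.939 = 10.839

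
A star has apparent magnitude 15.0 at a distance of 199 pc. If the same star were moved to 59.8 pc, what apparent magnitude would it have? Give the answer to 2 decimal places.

m ≈ 12.39

Flux ∝ 1/d², so Δm = 5 log₁₀(d₂/d₁) = 5 log₁₀(59.8/199) = -2.611
m₂ = m₁ + Δm = 15.0 + (-2.611) = 12.389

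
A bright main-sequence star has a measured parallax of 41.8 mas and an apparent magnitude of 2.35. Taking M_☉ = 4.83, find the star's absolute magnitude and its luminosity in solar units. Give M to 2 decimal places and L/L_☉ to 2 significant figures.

d = 1/p = 1000/41.8 mas = 23.92 pc
M = m − 5 log₁₀ d + 5 = 2.35 − 5·1.3788 + 5 = 0.456
M − M_☉ = 0.456 − 4.83 = -4.374
L/L_☉ = 10^(−0.4 × -4.374) = 56.19

M ≈ 0.46; L/L_☉ ≈ 56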